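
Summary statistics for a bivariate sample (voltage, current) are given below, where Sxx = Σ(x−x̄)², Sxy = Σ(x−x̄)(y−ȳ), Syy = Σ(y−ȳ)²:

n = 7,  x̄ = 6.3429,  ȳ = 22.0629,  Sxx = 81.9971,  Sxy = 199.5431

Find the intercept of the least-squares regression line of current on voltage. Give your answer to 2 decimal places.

6.63

b = Sxy/Sxx = 199.5431/81.9971 = 2.433539
a = ȳ − b·x̄ = 22.0629 − 2.433539·6.3429 = 6.627209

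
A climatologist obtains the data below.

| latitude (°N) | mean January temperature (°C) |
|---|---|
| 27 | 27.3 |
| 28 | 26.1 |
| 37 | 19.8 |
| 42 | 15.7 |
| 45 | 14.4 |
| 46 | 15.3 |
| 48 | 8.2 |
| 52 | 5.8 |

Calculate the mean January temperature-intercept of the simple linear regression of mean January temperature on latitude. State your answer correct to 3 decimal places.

49.519

n = 8, Σx = 325, Σy = 132.6, Σxy = 4906.9, Σx² = 13795
Sxx = Σx² − (Σx)²/n = 13795 − 13203.125 = 591.875
Sxy = Σxy − (Σx)(Σy)/n = 4906.9 − 5386.875 = -479.975
b = Sxy/Sxx = -479.975/591.875 = -0.810940
a = ȳ − b·x̄ = 16.575 − (-0.810940)·40.625 = 49.519430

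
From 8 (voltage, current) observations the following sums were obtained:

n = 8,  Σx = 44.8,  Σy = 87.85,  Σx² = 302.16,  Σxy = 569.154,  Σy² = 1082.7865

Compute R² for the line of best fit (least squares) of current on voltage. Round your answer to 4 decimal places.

0.9841

Sxx = Σx² − (Σx)²/n = 302.16 − 250.88 = 51.28
Sxy = Σxy − (Σx)(Σy)/n = 569.154 − 491.96 = 77.194
Syy = Σy² − (Σy)²/n = 1082.7865 − 964.702813 = 118.083687
R² = Sxy²/(Sxx·Syy) = (77.194)²/(51.28·118.083687) = 0.984077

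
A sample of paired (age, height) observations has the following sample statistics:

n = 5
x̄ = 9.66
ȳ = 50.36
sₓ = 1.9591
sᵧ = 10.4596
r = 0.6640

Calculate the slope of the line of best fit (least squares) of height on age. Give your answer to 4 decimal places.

3.5451

b = r · sᵧ/sₓ = 0.664 · 10.4596/1.9591 = 3.545084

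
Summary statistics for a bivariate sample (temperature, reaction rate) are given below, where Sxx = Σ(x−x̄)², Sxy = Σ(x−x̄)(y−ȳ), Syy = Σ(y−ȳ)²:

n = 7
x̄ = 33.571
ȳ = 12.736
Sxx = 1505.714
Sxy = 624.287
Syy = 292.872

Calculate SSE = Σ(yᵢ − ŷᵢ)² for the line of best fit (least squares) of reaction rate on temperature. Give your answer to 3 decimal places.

b = Sxy/Sxx = 624.287/1505.714 = 0.414612
SSE = Syy − b·Sxy = 292.872 − 0.414612·624.287 = 34.035157

34.035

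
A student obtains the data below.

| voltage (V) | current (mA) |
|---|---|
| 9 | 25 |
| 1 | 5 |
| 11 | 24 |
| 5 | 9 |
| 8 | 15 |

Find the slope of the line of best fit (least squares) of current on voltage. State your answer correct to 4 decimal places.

n = 5, Σx = 34, Σy = 78, Σxy = 659, Σx² = 292
Sxx = Σx² − (Σx)²/n = 292 − 231.2 = 60.8
Sxy = Σxy − (Σx)(Σy)/n = 659 − 530.4 = 128.6
b = Sxy/Sxx = 128.6/60.8 = 2.115132

2.1151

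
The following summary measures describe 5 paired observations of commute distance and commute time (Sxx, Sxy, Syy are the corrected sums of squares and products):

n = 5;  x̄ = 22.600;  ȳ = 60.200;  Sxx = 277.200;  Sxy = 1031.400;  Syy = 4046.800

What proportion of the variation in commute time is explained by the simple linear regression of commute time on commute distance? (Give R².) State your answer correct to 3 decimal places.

0.948

R² = Sxy²/(Sxx·Syy) = (1031.4)²/(277.2·4046.8) = 0.948308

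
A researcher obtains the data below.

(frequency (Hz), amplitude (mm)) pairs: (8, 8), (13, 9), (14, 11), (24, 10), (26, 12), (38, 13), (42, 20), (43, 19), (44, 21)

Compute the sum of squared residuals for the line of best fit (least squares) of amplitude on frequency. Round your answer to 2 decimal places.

34.16

n = 9, Σx = 252, Σy = 123, Σxy = 3962, Σx² = 8674, Σy² = 1881
Sxx = Σx² − (Σx)²/n = 8674 − 7056 = 1618
Sxy = Σxy − (Σx)(Σy)/n = 3962 − 3444 = 518
Syy = Σy² − (Σy)²/n = 1881 − 1681 = 200
b = Sxy/Sxx = 518/1618 = 0.320148
SSE = Syy − b·Sxy = 200 − 0.320148·518 = 34.163164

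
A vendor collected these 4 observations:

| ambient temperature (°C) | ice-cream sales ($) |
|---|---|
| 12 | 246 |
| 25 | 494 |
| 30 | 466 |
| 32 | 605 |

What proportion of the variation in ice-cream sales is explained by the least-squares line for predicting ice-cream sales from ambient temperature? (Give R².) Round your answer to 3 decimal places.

0.886

n = 4, Σx = 99, Σy = 1811, Σxy = 48642, Σx² = 2693, Σy² = 887733
Sxx = Σx² − (Σx)²/n = 2693 − 2450.25 = 242.75
Sxy = Σxy − (Σx)(Σy)/n = 48642 − 44822.25 = 3819.75
Syy = Σy² − (Σy)²/n = 887733 − 819930.25 = 67802.75
R² = Sxy²/(Sxx·Syy) = (3819.75)²/(242.75·67802.75) = 0.886469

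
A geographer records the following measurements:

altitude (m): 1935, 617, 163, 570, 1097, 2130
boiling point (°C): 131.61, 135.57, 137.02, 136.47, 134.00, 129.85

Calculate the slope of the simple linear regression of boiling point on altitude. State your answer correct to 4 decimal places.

-0.0035

n = 6, Σx = 6512, Σy = 804.52, Σxy = 862012.7, Σx² = 10216692
Sxx = Σx² − (Σx)²/n = 10216692 − 7067690.666667 = 3149001.333333
Sxy = Σxy − (Σx)(Σy)/n = 862012.7 − 873172.373333 = -11159.673333
b = Sxy/Sxx = -11159.673333/3149001.333333 = -0.003544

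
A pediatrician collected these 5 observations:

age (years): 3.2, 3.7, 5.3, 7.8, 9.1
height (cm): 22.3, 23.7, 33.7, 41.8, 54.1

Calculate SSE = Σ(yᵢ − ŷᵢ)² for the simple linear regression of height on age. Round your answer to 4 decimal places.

n = 5, Σx = 29.1, Σy = 175.6, Σxy = 1156.01, Σx² = 195.67, Σy² = 6868.72
Sxx = Σx² − (Σx)²/n = 195.67 − 169.362 = 26.308
Sxy = Σxy − (Σx)(Σy)/n = 1156.01 − 1021.992 = 134.018
Syy = Σy² − (Σy)²/n = 6868.72 − 6167.072 = 701.648
b = Sxy/Sxx = 134.018/26.308 = 5.094192
SSE = Syy − b·Sxy = 701.648 − 5.094192·134.018 = 18.934593

18.9346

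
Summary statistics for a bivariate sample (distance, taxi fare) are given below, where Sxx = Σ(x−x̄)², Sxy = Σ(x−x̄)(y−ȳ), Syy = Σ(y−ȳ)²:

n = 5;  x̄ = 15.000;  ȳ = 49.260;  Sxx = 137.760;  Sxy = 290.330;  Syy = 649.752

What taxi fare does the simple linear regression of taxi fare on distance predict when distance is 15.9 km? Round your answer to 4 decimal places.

b = Sxy/Sxx = 290.33/137.76 = 2.107506
a = ȳ − b·x̄ = 49.26 − 2.107506·15 = 17.647413
ŷ(15.9) = a + b·15.9 = 17.647413 + 2.107506·15.9 = 51.156755

51.1568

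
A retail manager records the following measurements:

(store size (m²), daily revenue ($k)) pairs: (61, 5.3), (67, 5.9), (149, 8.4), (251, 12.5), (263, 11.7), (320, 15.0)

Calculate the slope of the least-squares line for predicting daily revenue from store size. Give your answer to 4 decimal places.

n = 6, Σx = 1111, Σy = 58.8, Σxy = 12984.8, Σx² = 264981
Sxx = Σx² − (Σx)²/n = 264981 − 205720.166667 = 59260.833333
Sxy = Σxy − (Σx)(Σy)/n = 12984.8 − 10887.8 = 2097
b = Sxy/Sxx = 2097/59260.833333 = 0.035386

0.0354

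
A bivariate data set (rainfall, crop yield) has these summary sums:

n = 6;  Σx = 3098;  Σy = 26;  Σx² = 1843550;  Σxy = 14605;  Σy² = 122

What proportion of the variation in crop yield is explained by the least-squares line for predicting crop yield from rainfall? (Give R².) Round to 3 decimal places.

0.612

Sxx = Σx² − (Σx)²/n = 1843550 − 1599600.666667 = 243949.333333
Sxy = Σxy − (Σx)(Σy)/n = 14605 − 13424.666667 = 1180.333333
Syy = Σy² − (Σy)²/n = 122 − 112.666667 = 9.333333
R² = Sxy²/(Sxx·Syy) = (1180.333333)²/(243949.333333·9.333333) = 0.611889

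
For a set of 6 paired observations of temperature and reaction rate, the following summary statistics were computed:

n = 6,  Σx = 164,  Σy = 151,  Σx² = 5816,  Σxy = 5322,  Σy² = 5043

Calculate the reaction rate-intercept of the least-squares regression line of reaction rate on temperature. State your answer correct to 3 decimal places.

Sxx = Σx² − (Σx)²/n = 5816 − 4482.666667 = 1333.333333
Sxy = Σxy − (Σx)(Σy)/n = 5322 − 4127.333333 = 1194.666667
b = Sxy/Sxx = 1194.666667/1333.333333 = 0.896
a = ȳ − b·x̄ = 25.166667 − 0.896·27.333333 = 0.676

0.676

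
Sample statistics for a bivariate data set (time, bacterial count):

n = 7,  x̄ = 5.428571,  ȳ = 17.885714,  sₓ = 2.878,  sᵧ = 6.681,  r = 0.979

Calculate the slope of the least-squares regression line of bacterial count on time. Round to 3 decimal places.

b = r · sᵧ/sₓ = 0.979 · 6.681/2.878 = 2.272654

2.273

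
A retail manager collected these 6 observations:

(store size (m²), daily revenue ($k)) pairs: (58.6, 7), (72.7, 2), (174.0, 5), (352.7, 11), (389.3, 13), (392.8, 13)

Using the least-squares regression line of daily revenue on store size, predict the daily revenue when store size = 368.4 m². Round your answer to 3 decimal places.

11.857

n = 6, Σx = 1440.1, Σy = 51, Σxy = 15472.6, Σx² = 469238.87
Sxx = Σx² − (Σx)²/n = 469238.87 − 345648.001667 = 123590.868333
Sxy = Σxy − (Σx)(Σy)/n = 15472.6 − 12240.85 = 3231.75
b = Sxy/Sxx = 3231.75/123590.868333 = 0.026149
a = ȳ − b·x̄ = 8.5 − 0.026149·240.016667 = 2.223858
ŷ(368.4) = a + b·368.4 = 2.223858 + 0.026149·368.4 = 11.857067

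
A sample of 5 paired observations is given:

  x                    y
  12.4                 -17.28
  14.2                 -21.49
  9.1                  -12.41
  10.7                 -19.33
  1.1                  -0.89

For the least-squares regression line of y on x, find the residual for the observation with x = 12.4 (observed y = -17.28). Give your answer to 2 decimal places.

1.57

n = 5, Σx = 47.5, Σy = -71.4, Σxy = -840.171, Σx² = 553.91
Sxx = Σx² − (Σx)²/n = 553.91 − 451.25 = 102.66
Sxy = Σxy − (Σx)(Σy)/n = -840.171 − (-678.3) = -161.871
b = Sxy/Sxx = -161.871/102.66 = -1.576768
a = ȳ − b·x̄ = -14.28 − (-1.576768)·9.5 = 0.699296
ŷ(12.4) = 0.699296 + (-1.576768)·12.4 = -18.852627
residual = y − ŷ = -17.28 − (-18.852627) = 1.572627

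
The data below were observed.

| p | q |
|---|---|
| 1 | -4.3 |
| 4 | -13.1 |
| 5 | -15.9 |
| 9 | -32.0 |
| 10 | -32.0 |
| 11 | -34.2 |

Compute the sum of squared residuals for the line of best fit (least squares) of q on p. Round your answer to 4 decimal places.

n = 6, Σx = 40, Σy = -131.5, Σxy = -1120.4, Σx² = 344, Σy² = 3660.55
Sxx = Σx² − (Σx)²/n = 344 − 266.666667 = 77.333333
Sxy = Σxy − (Σx)(Σy)/n = -1120.4 − (-876.666667) = -243.733333
Syy = Σy² − (Σy)²/n = 3660.55 − 2882.041667 = 778.508333
b = Sxy/Sxx = -243.733333/77.333333 = -3.151724
SSE = Syy − b·Sxy = 778.508333 − (-3.151724)·(-243.733333) = 10.328103

10.3281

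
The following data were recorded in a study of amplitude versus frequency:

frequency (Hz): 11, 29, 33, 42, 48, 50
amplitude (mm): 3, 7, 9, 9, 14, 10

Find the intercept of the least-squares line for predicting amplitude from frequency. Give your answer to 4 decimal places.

0.7106

n = 6, Σx = 213, Σy = 52, Σxy = 2083, Σx² = 8619
Sxx = Σx² − (Σx)²/n = 8619 − 7561.5 = 1057.5
Sxy = Σxy − (Σx)(Σy)/n = 2083 − 1846 = 237
b = Sxy/Sxx = 237/1057.5 = 0.224113
a = ȳ − b·x̄ = 8.666667 − 0.224113·35.5 = 0.710638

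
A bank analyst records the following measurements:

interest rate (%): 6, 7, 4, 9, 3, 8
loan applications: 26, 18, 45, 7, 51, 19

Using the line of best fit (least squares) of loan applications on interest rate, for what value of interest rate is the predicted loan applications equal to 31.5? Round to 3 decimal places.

n = 6, Σx = 37, Σy = 166, Σxy = 830, Σx² = 255
Sxx = Σx² − (Σx)²/n = 255 − 228.166667 = 26.833333
Sxy = Σxy − (Σx)(Σy)/n = 830 − 1023.666667 = -193.666667
b = Sxy/Sxx = -193.666667/26.833333 = -7.217391
a = ȳ − b·x̄ = 27.666667 − (-7.217391)·6.166667 = 72.173913
Set a + b·x = 31.5: x = (31.5 − 72.173913) / (-7.217391) = 5.635542

5.636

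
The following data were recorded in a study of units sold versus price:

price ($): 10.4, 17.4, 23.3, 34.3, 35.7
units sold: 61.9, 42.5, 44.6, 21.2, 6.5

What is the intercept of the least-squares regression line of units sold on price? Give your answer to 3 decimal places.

81.445

n = 5, Σx = 121.1, Σy = 176.7, Σxy = 3381.65, Σx² = 3404.79
Sxx = Σx² − (Σx)²/n = 3404.79 − 2933.042 = 471.748
Sxy = Σxy − (Σx)(Σy)/n = 3381.65 − 4279.674 = -898.024
b = Sxy/Sxx = -898.024/471.748 = -1.903610
a = ȳ − b·x̄ = 35.34 − (-1.903610)·24.22 = 81.445423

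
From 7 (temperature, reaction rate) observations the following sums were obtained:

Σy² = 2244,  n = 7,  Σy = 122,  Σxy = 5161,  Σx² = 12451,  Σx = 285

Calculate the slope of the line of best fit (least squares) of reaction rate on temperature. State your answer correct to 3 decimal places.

0.229

Sxx = Σx² − (Σx)²/n = 12451 − 11603.571429 = 847.428571
Sxy = Σxy − (Σx)(Σy)/n = 5161 − 4967.142857 = 193.857143
b = Sxy/Sxx = 193.857143/847.428571 = 0.228759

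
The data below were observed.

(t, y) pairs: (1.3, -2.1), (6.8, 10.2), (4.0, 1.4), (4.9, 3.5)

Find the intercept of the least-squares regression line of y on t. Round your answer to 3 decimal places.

n = 4, Σx = 17, Σy = 13, Σxy = 89.38, Σx² = 87.94
Sxx = Σx² − (Σx)²/n = 87.94 − 72.25 = 15.69
Sxy = Σxy − (Σx)(Σy)/n = 89.38 − 55.25 = 34.13
b = Sxy/Sxx = 34.13/15.69 = 2.175271
a = ȳ − b·x̄ = 3.25 − 2.175271·4.25 = -5.994901

-5.995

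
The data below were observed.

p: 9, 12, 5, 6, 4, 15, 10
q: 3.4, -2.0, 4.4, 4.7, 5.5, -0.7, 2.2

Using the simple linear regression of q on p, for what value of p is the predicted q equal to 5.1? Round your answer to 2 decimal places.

4.73

n = 7, Σx = 61, Σy = 17.5, Σxy = 90.3, Σx² = 627
Sxx = Σx² − (Σx)²/n = 627 − 531.571429 = 95.428571
Sxy = Σxy − (Σx)(Σy)/n = 90.3 − 152.5 = -62.2
b = Sxy/Sxx = -62.2/95.428571 = -0.651796
a = ȳ − b·x̄ = 2.5 − (-0.651796)·8.714286 = 8.179940
Set a + b·x = 5.1: x = (5.1 − 8.179940) / (-0.651796) = 4.725310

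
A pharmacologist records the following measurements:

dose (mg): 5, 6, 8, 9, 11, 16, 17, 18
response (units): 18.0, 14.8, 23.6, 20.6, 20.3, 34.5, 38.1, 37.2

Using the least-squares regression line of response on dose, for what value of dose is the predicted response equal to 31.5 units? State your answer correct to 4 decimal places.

14.5120

n = 8, Σx = 90, Σy = 207.1, Σxy = 2645.6, Σx² = 1196
Sxx = Σx² − (Σx)²/n = 1196 − 1012.5 = 183.5
Sxy = Σxy − (Σx)(Σy)/n = 2645.6 − 2329.875 = 315.725
b = Sxy/Sxx = 315.725/183.5 = 1.720572
a = ȳ − b·x̄ = 25.8875 − 1.720572·11.25 = 6.531063
Set a + b·x = 31.5: x = (31.5 − 6.531063) / 1.720572 = 14.511996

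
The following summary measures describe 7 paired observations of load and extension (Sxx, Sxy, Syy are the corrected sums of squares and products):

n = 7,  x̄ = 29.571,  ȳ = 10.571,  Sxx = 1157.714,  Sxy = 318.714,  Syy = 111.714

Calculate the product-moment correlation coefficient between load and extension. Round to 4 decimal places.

r = Sxy/√(Sxx·Syy) = 318.714/√(129332.861796) = 318.714/359.628783 = 0.886231

0.8862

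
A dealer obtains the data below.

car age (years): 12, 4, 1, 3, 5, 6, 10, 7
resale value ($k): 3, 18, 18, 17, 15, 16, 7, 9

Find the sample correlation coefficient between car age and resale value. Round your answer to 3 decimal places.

-0.940

n = 8, Σx = 48, Σy = 103, Σxy = 481, Σx² = 380, Σy² = 1557
Sxx = Σx² − (Σx)²/n = 380 − 288 = 92
Sxy = Σxy − (Σx)(Σy)/n = 481 − 618 = -137
Syy = Σy² − (Σy)²/n = 1557 − 1326.125 = 230.875
r = Sxy/√(Sxx·Syy) = -137/√(21240.5) = -137/145.741209 = -0.940022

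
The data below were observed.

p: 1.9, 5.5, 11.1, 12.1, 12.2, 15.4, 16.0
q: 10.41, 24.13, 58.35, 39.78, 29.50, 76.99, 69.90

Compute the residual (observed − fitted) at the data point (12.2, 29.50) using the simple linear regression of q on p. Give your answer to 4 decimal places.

-21.3895

n = 7, Σx = 74.2, Σy = 309.06, Σxy = 3945.463, Σx² = 945.48
Sxx = Σx² − (Σx)²/n = 945.48 − 786.52 = 158.96
Sxy = Σxy − (Σx)(Σy)/n = 3945.463 − 3276.036 = 669.427
b = Sxy/Sxx = 669.427/158.96 = 4.211292
a = ȳ − b·x̄ = 44.151429 − 4.211292·10.6 = -0.488268
ŷ(12.2) = -0.488268 + 4.211292·12.2 = 50.889496
residual = y − ŷ = 29.50 − 50.889496 = -21.389496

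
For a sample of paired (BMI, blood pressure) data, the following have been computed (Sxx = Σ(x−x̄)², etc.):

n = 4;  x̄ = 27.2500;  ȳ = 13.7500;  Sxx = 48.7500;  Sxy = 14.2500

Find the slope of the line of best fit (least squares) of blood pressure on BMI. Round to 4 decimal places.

0.2923

b = Sxy/Sxx = 14.25/48.75 = 0.292308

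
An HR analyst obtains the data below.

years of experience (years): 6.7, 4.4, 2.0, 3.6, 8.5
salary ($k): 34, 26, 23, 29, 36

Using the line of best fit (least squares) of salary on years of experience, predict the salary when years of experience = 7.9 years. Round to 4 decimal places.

n = 5, Σx = 25.2, Σy = 148, Σxy = 798.6, Σx² = 153.46
Sxx = Σx² − (Σx)²/n = 153.46 − 127.008 = 26.452
Sxy = Σxy − (Σx)(Σy)/n = 798.6 − 745.92 = 52.68
b = Sxy/Sxx = 52.68/26.452 = 1.991532
a = ȳ − b·x̄ = 29.6 − 1.991532·5.04 = 19.562680
ŷ(7.9) = a + b·7.9 = 19.562680 + 1.991532·7.9 = 35.295781

35.2958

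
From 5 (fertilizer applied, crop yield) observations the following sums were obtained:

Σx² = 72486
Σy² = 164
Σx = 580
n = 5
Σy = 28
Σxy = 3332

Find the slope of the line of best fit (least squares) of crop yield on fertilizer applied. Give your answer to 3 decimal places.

0.016

Sxx = Σx² − (Σx)²/n = 72486 − 67280 = 5206
Sxy = Σxy − (Σx)(Σy)/n = 3332 − 3248 = 84
b = Sxy/Sxx = 84/5206 = 0.016135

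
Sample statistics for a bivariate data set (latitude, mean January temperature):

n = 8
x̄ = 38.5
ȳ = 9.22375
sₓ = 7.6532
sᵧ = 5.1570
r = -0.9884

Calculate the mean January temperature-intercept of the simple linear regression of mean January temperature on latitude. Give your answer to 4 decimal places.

b = r · sᵧ/sₓ = -0.9884 · 5.157/7.6532 = -0.666019
a = ȳ − b·x̄ = 9.22375 − (-0.666019)·38.5 = 34.865493

34.8655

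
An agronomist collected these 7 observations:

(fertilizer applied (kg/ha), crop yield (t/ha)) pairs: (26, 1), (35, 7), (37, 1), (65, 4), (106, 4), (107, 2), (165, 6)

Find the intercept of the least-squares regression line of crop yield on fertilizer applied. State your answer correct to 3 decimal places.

n = 7, Σx = 541, Σy = 25, Σxy = 2196, Σx² = 57405
Sxx = Σx² − (Σx)²/n = 57405 − 41811.571429 = 15593.428571
Sxy = Σxy − (Σx)(Σy)/n = 2196 − 1932.142857 = 263.857143
b = Sxy/Sxx = 263.857143/15593.428571 = 0.016921
a = ȳ − b·x̄ = 3.571429 − 0.016921·77.285714 = 2.263673

2.264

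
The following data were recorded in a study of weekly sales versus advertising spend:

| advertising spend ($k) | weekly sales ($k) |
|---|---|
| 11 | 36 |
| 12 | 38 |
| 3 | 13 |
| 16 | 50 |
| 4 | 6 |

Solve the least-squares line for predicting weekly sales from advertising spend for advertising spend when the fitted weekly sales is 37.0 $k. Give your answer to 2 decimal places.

n = 5, Σx = 46, Σy = 143, Σxy = 1715, Σx² = 546
Sxx = Σx² − (Σx)²/n = 546 − 423.2 = 122.8
Sxy = Σxy − (Σx)(Σy)/n = 1715 − 1315.6 = 399.4
b = Sxy/Sxx = 399.4/122.8 = 3.252443
a = ȳ − b·x̄ = 28.6 − 3.252443·9.2 = -1.322476
Set a + b·x = 37.0: x = (37.0 − (-1.322476)) / 3.252443 = 11.782674

11.78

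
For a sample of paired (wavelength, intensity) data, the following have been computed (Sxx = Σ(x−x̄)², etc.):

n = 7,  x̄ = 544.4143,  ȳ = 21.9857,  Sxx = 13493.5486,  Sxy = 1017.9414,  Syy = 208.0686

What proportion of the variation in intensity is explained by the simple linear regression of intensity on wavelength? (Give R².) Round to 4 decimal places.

R² = Sxy²/(Sxx·Syy) = (1017.9414)²/(13493.5486·208.0686) = 0.369073

0.3691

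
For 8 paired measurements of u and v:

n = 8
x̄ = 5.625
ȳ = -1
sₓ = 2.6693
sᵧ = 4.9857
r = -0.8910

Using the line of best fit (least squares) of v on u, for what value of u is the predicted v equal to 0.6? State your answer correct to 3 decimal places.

4.664

b = r · sᵧ/sₓ = -0.891 · 4.9857/2.6693 = -1.664204
a = ȳ − b·x̄ = -1 − (-1.664204)·5.625 = 8.361145
Set a + b·x = 0.6: x = (0.6 − 8.361145) / (-1.664204) = 4.663579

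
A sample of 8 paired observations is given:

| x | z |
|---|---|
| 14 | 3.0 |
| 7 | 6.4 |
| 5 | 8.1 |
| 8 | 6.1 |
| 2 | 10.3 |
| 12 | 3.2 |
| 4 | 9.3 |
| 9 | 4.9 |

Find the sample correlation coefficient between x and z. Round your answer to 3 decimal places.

-0.984

n = 8, Σx = 61, Σy = 51.3, Σxy = 316.4, Σx² = 579, Σy² = 379.61
Sxx = Σx² − (Σx)²/n = 579 − 465.125 = 113.875
Sxy = Σxy − (Σx)(Σy)/n = 316.4 − 391.1625 = -74.7625
Syy = Σy² − (Σy)²/n = 379.61 − 328.96125 = 50.64875
r = Sxy/√(Sxx·Syy) = -74.7625/√(5767.626406) = -74.7625/75.944891 = -0.984431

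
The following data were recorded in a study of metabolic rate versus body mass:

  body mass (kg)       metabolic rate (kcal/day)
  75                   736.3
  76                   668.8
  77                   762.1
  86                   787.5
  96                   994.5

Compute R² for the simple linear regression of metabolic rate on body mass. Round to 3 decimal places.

0.866

n = 5, Σx = 410, Σy = 3949.2, Σxy = 327930, Σx² = 33942, Σy² = 3179414.04
Sxx = Σx² − (Σx)²/n = 33942 − 33620 = 322
Sxy = Σxy − (Σx)(Σy)/n = 327930 − 323834.4 = 4095.6
Syy = Σy² − (Σy)²/n = 3179414.04 − 3119236.128 = 60177.912
R² = Sxy²/(Sxx·Syy) = (4095.6)²/(322·60177.912) = 0.865649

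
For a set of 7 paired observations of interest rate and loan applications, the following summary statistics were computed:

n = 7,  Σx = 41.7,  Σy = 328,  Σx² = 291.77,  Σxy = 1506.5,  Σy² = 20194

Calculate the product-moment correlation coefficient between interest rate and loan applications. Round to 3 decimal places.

-0.978

Sxx = Σx² − (Σx)²/n = 291.77 − 248.412857 = 43.357143
Sxy = Σxy − (Σx)(Σy)/n = 1506.5 − 1953.942857 = -447.442857
Syy = Σy² − (Σy)²/n = 20194 − 15369.142857 = 4824.857143
r = Sxy/√(Sxx·Syy) = -447.442857/√(209192.020408) = -447.442857/457.375142 = -0.978284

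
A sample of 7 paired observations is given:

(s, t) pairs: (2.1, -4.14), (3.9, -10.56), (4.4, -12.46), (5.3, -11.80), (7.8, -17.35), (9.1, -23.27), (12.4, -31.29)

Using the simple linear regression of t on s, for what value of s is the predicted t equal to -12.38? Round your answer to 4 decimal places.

n = 7, Σx = 45, Σy = -110.87, Σxy = -902.325, Σx² = 364.48
Sxx = Σx² − (Σx)²/n = 364.48 − 289.285714 = 75.194286
Sxy = Σxy − (Σx)(Σy)/n = -902.325 − (-712.735714) = -189.589286
b = Sxy/Sxx = -189.589286/75.194286 = -2.521326
a = ȳ − b·x̄ = -15.838571 − (-2.521326)·6.428571 = 0.369951
Set a + b·x = -12.38: x = (-12.38 − 0.369951) / (-2.521326) = 5.056844

5.0568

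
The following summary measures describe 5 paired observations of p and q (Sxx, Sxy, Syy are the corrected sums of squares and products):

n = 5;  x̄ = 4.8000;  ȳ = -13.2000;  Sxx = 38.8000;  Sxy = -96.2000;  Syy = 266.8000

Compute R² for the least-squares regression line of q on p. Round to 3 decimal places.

R² = Sxy²/(Sxx·Syy) = (-96.2)²/(38.8·266.8) = 0.893990

0.894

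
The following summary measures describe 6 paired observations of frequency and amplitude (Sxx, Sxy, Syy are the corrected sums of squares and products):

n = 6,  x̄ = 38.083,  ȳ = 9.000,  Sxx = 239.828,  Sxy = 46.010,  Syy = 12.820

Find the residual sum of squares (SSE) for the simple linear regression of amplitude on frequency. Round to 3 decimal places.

3.993

b = Sxy/Sxx = 46.01/239.828 = 0.191846
SSE = Syy − b·Sxy = 12.82 − 0.191846·46.01 = 3.993174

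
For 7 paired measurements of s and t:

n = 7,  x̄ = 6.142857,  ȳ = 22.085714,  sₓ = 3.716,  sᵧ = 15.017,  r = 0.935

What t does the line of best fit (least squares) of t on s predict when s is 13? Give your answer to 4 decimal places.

b = r · sᵧ/sₓ = 0.935 · 15.017/3.716 = 3.778497
a = ȳ − b·x̄ = 22.085714 − 3.778497·6.142857 = -1.125053
ŷ(13) = a + b·13 = -1.125053 + 3.778497·13 = 47.995409

47.9954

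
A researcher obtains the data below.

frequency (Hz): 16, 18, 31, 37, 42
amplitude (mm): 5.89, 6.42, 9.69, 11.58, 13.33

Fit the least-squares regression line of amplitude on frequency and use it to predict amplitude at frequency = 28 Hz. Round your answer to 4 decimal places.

n = 5, Σx = 144, Σy = 46.91, Σxy = 1498.51, Σx² = 4674
Sxx = Σx² − (Σx)²/n = 4674 − 4147.2 = 526.8
Sxy = Σxy − (Σx)(Σy)/n = 1498.51 − 1351.008 = 147.502
b = Sxy/Sxx = 147.502/526.8 = 0.279996
a = ȳ − b·x̄ = 9.382 − 0.279996·28.8 = 1.318109
ŷ(28) = a + b·28 = 1.318109 + 0.279996·28 = 9.158003

9.1580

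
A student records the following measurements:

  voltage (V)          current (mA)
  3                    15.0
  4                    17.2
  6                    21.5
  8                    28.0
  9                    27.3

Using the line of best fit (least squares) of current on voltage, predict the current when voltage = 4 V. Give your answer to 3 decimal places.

17.300

n = 5, Σx = 30, Σy = 109, Σxy = 712.5, Σx² = 206
Sxx = Σx² − (Σx)²/n = 206 − 180 = 26
Sxy = Σxy − (Σx)(Σy)/n = 712.5 − 654 = 58.5
b = Sxy/Sxx = 58.5/26 = 2.25
a = ȳ − b·x̄ = 21.8 − 2.25·6 = 8.3
ŷ(4) = a + b·4 = 8.3 + 2.25·4 = 17.3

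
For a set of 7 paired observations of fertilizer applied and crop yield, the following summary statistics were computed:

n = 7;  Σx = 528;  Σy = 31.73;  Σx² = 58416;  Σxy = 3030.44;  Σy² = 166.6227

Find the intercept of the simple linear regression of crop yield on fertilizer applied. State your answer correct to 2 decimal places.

Sxx = Σx² − (Σx)²/n = 58416 − 39826.285714 = 18589.714286
Sxy = Σxy − (Σx)(Σy)/n = 3030.44 − 2393.348571 = 637.091429
b = Sxy/Sxx = 637.091429/18589.714286 = 0.034271
a = ȳ − b·x̄ = 4.532857 − 0.034271·75.428571 = 1.947831

1.95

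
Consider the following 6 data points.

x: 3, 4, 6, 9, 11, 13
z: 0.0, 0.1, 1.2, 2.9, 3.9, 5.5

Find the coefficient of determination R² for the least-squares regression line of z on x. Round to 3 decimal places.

n = 6, Σx = 46, Σy = 13.6, Σxy = 148.1, Σx² = 432, Σy² = 55.32
Sxx = Σx² − (Σx)²/n = 432 − 352.666667 = 79.333333
Sxy = Σxy − (Σx)(Σy)/n = 148.1 − 104.266667 = 43.833333
Syy = Σy² − (Σy)²/n = 55.32 − 30.826667 = 24.493333
R² = Sxy²/(Sxx·Syy) = (43.833333)²/(79.333333·24.493333) = 0.988793

0.989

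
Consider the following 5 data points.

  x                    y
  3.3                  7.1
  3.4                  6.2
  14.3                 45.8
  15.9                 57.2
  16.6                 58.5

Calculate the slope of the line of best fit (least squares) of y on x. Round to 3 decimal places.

n = 5, Σx = 53.5, Σy = 174.8, Σxy = 2580.03, Σx² = 755.31
Sxx = Σx² − (Σx)²/n = 755.31 − 572.45 = 182.86
Sxy = Σxy − (Σx)(Σy)/n = 2580.03 − 1870.36 = 709.67
b = Sxy/Sxx = 709.67/182.86 = 3.880947

3.881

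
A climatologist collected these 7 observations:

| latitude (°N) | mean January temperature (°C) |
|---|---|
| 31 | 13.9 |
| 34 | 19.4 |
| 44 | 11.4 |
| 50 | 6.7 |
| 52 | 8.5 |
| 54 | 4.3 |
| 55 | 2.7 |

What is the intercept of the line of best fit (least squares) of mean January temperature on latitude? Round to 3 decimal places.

34.323

n = 7, Σx = 320, Σy = 66.9, Σxy = 2749.8, Σx² = 15198
Sxx = Σx² − (Σx)²/n = 15198 − 14628.571429 = 569.428571
Sxy = Σxy − (Σx)(Σy)/n = 2749.8 − 3058.285714 = -308.485714
b = Sxy/Sxx = -308.485714/569.428571 = -0.541746
a = ȳ − b·x̄ = 9.557143 − (-0.541746)·45.714286 = 34.322679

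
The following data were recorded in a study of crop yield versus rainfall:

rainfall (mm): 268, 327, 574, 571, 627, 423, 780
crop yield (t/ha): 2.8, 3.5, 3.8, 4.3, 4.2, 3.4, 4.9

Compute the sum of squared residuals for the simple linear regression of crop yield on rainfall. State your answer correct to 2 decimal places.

n = 7, Σx = 3570, Σy = 26.9, Σxy = 14425, Σx² = 2014728, Σy² = 106.23
Sxx = Σx² − (Σx)²/n = 2014728 − 1820700 = 194028
Sxy = Σxy − (Σx)(Σy)/n = 14425 − 13719 = 706
Syy = Σy² − (Σy)²/n = 106.23 − 103.372857 = 2.857143
b = Sxy/Sxx = 706/194028 = 0.003639
SSE = Syy − b·Sxy = 2.857143 − 0.003639·706 = 0.288256

0.29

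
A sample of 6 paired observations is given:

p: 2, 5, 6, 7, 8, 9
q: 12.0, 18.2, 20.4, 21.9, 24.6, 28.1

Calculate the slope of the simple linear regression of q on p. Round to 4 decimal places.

2.2162

n = 6, Σx = 37, Σy = 125.2, Σxy = 840.4, Σx² = 259
Sxx = Σx² − (Σx)²/n = 259 − 228.166667 = 30.833333
Sxy = Σxy − (Σx)(Σy)/n = 840.4 − 772.066667 = 68.333333
b = Sxy/Sxx = 68.333333/30.833333 = 2.216216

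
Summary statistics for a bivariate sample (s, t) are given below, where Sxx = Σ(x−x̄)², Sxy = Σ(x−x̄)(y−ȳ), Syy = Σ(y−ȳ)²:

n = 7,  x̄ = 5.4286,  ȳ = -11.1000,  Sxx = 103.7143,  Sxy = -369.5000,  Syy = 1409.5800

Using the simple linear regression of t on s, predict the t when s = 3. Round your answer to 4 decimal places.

b = Sxy/Sxx = -369.5/103.7143 = -3.562672
a = ȳ − b·x̄ = -11.1 − (-3.562672)·5.4286 = 8.240320
ŷ(3) = a + b·3 = 8.240320 + (-3.562672)·3 = -2.447696

-2.4477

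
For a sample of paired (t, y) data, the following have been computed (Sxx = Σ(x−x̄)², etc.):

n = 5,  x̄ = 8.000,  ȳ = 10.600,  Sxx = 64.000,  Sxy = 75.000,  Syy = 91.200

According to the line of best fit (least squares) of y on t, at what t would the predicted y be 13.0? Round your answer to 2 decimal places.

b = Sxy/Sxx = 75/64 = 1.171875
a = ȳ − b·x̄ = 10.6 − 1.171875·8 = 1.225
Set a + b·x = 13.0: x = (13.0 − 1.225) / 1.171875 = 10.048

10.05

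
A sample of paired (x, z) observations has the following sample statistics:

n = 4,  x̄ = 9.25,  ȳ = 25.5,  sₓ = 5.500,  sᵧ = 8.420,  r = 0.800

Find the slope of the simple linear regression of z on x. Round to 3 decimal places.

b = r · sᵧ/sₓ = 0.8 · 8.42/5.5 = 1.224727

1.225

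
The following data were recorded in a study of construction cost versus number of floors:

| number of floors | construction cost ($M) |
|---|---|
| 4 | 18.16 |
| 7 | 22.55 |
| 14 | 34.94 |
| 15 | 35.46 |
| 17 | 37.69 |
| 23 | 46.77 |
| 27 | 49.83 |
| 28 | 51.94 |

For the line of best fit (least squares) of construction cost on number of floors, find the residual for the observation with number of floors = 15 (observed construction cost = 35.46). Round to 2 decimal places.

0.90

n = 8, Σx = 135, Σy = 297.34, Σxy = 5767.72, Σx² = 2817
Sxx = Σx² − (Σx)²/n = 2817 − 2278.125 = 538.875
Sxy = Σxy − (Σx)(Σy)/n = 5767.72 − 5017.6125 = 750.1075
b = Sxy/Sxx = 750.1075/538.875 = 1.391988
a = ȳ − b·x̄ = 37.1675 − 1.391988·16.875 = 13.677704
ŷ(15) = 13.677704 + 1.391988·15 = 34.557523
residual = y − ŷ = 35.46 − 34.557523 = 0.902477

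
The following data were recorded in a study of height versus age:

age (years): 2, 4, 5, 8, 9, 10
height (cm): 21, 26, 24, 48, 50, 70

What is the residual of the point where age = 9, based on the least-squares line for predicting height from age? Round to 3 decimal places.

-5.311

n = 6, Σx = 38, Σy = 239, Σxy = 1800, Σx² = 290
Sxx = Σx² − (Σx)²/n = 290 − 240.666667 = 49.333333
Sxy = Σxy − (Σx)(Σy)/n = 1800 − 1513.666667 = 286.333333
b = Sxy/Sxx = 286.333333/49.333333 = 5.804054
a = ȳ − b·x̄ = 39.833333 − 5.804054·6.333333 = 3.074324
ŷ(9) = 3.074324 + 5.804054·9 = 55.310811
residual = y − ŷ = 50 − 55.310811 = -5.310811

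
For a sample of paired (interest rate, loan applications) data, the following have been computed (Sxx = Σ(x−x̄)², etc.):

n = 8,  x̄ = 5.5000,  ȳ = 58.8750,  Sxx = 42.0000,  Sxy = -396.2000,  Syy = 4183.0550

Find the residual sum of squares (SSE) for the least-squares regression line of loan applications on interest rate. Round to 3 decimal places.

b = Sxy/Sxx = -396.2/42 = -9.433333
SSE = Syy − b·Sxy = 4183.055 − (-9.433333)·(-396.2) = 445.568333

445.568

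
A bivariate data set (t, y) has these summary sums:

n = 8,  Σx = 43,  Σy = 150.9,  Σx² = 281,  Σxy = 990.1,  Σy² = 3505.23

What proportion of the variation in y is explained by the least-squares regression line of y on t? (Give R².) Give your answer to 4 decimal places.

0.9752

Sxx = Σx² − (Σx)²/n = 281 − 231.125 = 49.875
Sxy = Σxy − (Σx)(Σy)/n = 990.1 − 811.0875 = 179.0125
Syy = Σy² − (Σy)²/n = 3505.23 − 2846.35125 = 658.87875
R² = Sxy²/(Sxx·Syy) = (179.0125)²/(49.875·658.87875) = 0.975165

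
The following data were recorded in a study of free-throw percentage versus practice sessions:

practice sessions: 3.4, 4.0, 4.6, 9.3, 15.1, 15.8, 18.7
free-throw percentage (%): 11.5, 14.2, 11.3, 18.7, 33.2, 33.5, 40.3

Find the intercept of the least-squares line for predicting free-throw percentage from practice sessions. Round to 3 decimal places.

n = 7, Σx = 70.9, Σy = 162.7, Σxy = 2106.02, Σx² = 962.55
Sxx = Σx² − (Σx)²/n = 962.55 − 718.115714 = 244.434286
Sxy = Σxy − (Σx)(Σy)/n = 2106.02 − 1647.918571 = 458.101429
b = Sxy/Sxx = 458.101429/244.434286 = 1.874129
a = ȳ − b·x̄ = 23.242857 − 1.874129·10.128571 = 4.260606

4.261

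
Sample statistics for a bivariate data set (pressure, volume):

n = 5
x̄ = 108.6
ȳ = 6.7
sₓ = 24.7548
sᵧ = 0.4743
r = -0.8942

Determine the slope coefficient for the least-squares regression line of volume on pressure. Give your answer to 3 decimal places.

b = r · sᵧ/sₓ = -0.8942 · 0.4743/24.7548 = -0.017133

-0.017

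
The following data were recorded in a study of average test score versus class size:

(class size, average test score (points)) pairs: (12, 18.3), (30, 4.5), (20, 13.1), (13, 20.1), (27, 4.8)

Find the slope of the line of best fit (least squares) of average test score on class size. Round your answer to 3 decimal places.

-0.891

n = 5, Σx = 102, Σy = 60.8, Σxy = 1007.5, Σx² = 2342
Sxx = Σx² − (Σx)²/n = 2342 − 2080.8 = 261.2
Sxy = Σxy − (Σx)(Σy)/n = 1007.5 − 1240.32 = -232.82
b = Sxy/Sxx = -232.82/261.2 = -0.891348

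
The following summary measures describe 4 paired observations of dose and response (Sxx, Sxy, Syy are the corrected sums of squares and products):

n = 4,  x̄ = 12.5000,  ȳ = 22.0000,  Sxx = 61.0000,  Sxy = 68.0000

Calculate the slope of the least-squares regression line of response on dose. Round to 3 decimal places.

b = Sxy/Sxx = 68/61 = 1.114754

1.115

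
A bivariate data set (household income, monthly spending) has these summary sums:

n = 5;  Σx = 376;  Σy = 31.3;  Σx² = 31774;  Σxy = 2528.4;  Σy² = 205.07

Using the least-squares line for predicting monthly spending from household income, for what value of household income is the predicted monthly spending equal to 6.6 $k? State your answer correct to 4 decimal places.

82.0117

Sxx = Σx² − (Σx)²/n = 31774 − 28275.2 = 3498.8
Sxy = Σxy − (Σx)(Σy)/n = 2528.4 − 2353.76 = 174.64
b = Sxy/Sxx = 174.64/3498.8 = 0.049914
a = ȳ − b·x̄ = 6.26 − 0.049914·75.2 = 2.506448
Set a + b·x = 6.6: x = (6.6 − 2.506448) / 0.049914 = 82.011681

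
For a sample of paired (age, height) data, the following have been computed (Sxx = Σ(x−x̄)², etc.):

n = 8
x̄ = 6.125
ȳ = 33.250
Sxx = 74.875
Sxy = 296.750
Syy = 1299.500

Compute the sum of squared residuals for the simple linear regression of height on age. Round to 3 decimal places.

123.399

b = Sxy/Sxx = 296.75/74.875 = 3.963272
SSE = Syy − b·Sxy = 1299.5 − 3.963272·296.75 = 123.398998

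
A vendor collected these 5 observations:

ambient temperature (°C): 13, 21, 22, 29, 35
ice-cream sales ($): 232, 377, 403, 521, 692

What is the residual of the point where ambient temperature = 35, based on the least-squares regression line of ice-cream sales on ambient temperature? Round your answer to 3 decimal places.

n = 5, Σx = 120, Σy = 2225, Σxy = 59128, Σx² = 3160
Sxx = Σx² − (Σx)²/n = 3160 − 2880 = 280
Sxy = Σxy − (Σx)(Σy)/n = 59128 − 53400 = 5728
b = Sxy/Sxx = 5728/280 = 20.457143
a = ȳ − b·x̄ = 445 − 20.457143·24 = -45.971429
ŷ(35) = -45.971429 + 20.457143·35 = 670.028571
residual = y − ŷ = 692 − 670.028571 = 21.971429

21.971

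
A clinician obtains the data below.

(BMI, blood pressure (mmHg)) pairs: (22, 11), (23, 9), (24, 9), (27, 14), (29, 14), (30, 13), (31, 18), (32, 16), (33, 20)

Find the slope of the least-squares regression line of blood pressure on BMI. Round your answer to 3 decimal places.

n = 9, Σx = 251, Σy = 124, Σxy = 3569, Σx² = 7133
Sxx = Σx² − (Σx)²/n = 7133 − 7000.111111 = 132.888889
Sxy = Σxy − (Σx)(Σy)/n = 3569 − 3458.222222 = 110.777778
b = Sxy/Sxx = 110.777778/132.888889 = 0.833612

0.834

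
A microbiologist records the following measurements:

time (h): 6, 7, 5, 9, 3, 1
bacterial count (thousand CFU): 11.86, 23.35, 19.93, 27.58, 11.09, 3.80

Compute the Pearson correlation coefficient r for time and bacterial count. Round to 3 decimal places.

n = 6, Σx = 31, Σy = 97.61, Σxy = 619.55, Σx² = 201, Σy² = 1981.1715
Sxx = Σx² − (Σx)²/n = 201 − 160.166667 = 40.833333
Sxy = Σxy − (Σx)(Σy)/n = 619.55 − 504.318333 = 115.231667
Syy = Σy² − (Σy)²/n = 1981.1715 − 1587.952017 = 393.219483
r = Sxy/√(Sxx·Syy) = 115.231667/√(16056.462236) = 115.231667/126.714096 = 0.909383

0.909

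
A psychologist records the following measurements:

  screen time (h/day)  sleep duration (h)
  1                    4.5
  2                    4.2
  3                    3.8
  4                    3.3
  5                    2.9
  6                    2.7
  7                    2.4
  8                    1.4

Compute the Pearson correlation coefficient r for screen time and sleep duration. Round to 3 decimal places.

-0.985

n = 8, Σx = 36, Σy = 25.2, Σxy = 96.2, Σx² = 204, Σy² = 86.64
Sxx = Σx² − (Σx)²/n = 204 − 162 = 42
Sxy = Σxy − (Σx)(Σy)/n = 96.2 − 113.4 = -17.2
Syy = Σy² − (Σy)²/n = 86.64 − 79.38 = 7.26
r = Sxy/√(Sxx·Syy) = -17.2/√(304.92) = -17.2/17.461959 = -0.984998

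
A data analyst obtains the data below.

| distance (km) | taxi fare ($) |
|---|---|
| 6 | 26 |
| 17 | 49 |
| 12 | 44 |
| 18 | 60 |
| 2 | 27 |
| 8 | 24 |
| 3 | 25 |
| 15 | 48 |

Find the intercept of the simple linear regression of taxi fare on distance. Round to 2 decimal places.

16.87

n = 8, Σx = 81, Σy = 303, Σxy = 3638, Σx² = 1095
Sxx = Σx² − (Σx)²/n = 1095 − 820.125 = 274.875
Sxy = Σxy − (Σx)(Σy)/n = 3638 − 3067.875 = 570.125
b = Sxy/Sxx = 570.125/274.875 = 2.074125
a = ȳ − b·x̄ = 37.875 − 2.074125·10.125 = 16.874488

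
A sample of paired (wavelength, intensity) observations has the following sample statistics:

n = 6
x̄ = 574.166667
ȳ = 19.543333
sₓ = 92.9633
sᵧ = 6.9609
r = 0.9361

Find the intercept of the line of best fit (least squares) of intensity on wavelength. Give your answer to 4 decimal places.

b = r · sᵧ/sₓ = 0.9361 · 6.9609/92.9633 = 0.070093
a = ȳ − b·x̄ = 19.543333 − 0.070093·574.166667 = -20.701866

-20.7019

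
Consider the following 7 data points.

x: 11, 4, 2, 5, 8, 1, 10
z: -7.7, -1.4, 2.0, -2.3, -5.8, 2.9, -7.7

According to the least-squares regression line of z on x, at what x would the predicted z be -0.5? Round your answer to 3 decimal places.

n = 7, Σx = 41, Σy = -20, Σxy = -218.3, Σx² = 331
Sxx = Σx² − (Σx)²/n = 331 − 240.142857 = 90.857143
Sxy = Σxy − (Σx)(Σy)/n = -218.3 − (-117.142857) = -101.157143
b = Sxy/Sxx = -101.157143/90.857143 = -1.113365
a = ȳ − b·x̄ = -2.857143 − (-1.113365)·5.857143 = 3.663994
Set a + b·x = -0.5: x = (-0.5 − 3.663994) / (-1.113365) = 3.740008

3.740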